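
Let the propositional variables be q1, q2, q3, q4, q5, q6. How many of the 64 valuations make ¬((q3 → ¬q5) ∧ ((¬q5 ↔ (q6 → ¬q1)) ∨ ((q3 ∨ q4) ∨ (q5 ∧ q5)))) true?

Initial set: {¬((q3 → ¬q5) ∧ ((¬q5 ↔ (q6 → ¬q1)) ∨ ((q3 ∨ q4) ∨ (q5 ∧ q5))))}.
¬((q3 → ¬q5) ∧ ((¬q5 ↔ (q6 → ¬q1)) ∨ ((q3 ∨ q4) ∨ (q5 ∧ q5)))): β-rule — branch into ¬(q3 → ¬q5)  //  ¬((¬q5 ↔ (q6 → ¬q1)) ∨ ((q3 ∨ q4) ∨ (q5 ∧ q5))).
  branch 1 (add ¬(q3 → ¬q5)):
    ¬(q3 → ¬q5): α-rule — add q3, ¬¬q5.
    ○ open, literals {q3=true, q5=true}.
  branch 2 (add ¬((¬q5 ↔ (q6 → ¬q1)) ∨ ((q3 ∨ q4) ∨ (q5 ∧ q5)))):
    ¬((¬q5 ↔ (q6 → ¬q1)) ∨ ((q3 ∨ q4) ∨ (q5 ∧ q5))): α-rule — add ¬(¬q5 ↔ (q6 → ¬q1)), ¬((q3 ∨ q4) ∨ (q5 ∧ q5)).
    ¬((q3 ∨ q4) ∨ (q5 ∧ q5)): α-rule — add ¬(q3 ∨ q4), ¬(q5 ∧ q5).
    ¬(q3 ∨ q4): α-rule — add ¬q3, ¬q4.
    ¬(¬q5 ↔ (q6 → ¬q1)): β-rule — branch into ¬q5, ¬(q6 → ¬q1)  //  ¬¬q5, (q6 → ¬q1).
      branch 2.1 (add ¬q5, ¬(q6 → ¬q1)):
        ¬(q6 → ¬q1): α-rule — add q6, ¬¬q1.
        ¬(q5 ∧ q5): β-rule — branch into ¬q5  //  ¬q5.
          branch 2.1.1 (add ¬q5):
            ○ open, literals {q1=true, q3=false, q4=false, q5=false, q6=true}.
          branch 2.1.2 (add ¬q5):
            ○ open, literals {q1=true, q3=false, q4=false, q5=false, q6=true}.
      branch 2.2 (add ¬¬q5, (q6 → ¬q1)):
        ¬(q5 ∧ q5): β-rule — branch into ¬q5  //  ¬q5.
          branch 2.2.1 (add ¬q5):
            × closes — contains both q5 and ¬q5.
          branch 2.2.2 (add ¬q5):
            × closes — contains both q5 and ¬q5.
2 branches closed, 3 open.
Each open branch fixes some atoms; the unmentioned ones are free. Counting distinct full assignments: branch {q3=true, q5=true} (q1, q2, q4, q6) contributes 16 new; branch {q1=true, q3=false, q4=false, q5=false, q6=true} (q2) contributes 2 new; branch {q1=true, q3=false, q4=false, q5=false, q6=true} (q2) contributes 0 new. Total: 18.

18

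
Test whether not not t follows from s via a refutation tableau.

Initial set: {s; not not not t}.
not not not t: drop double negation, giving not t.
○ open, literals {s=true, t=false}.
0 branches closed, 1 open.
An open branch gives a countermodel: s=true, t=false (unmentioned atoms arbitrary); the premises hold there but the conclusion fails.

No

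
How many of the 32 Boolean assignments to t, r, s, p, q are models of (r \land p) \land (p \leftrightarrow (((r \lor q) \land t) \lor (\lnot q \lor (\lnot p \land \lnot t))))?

6

Initial set: {((r \land p) \land (p \leftrightarrow (((r \lor q) \land t) \lor (\lnot q \lor (\lnot p \land \lnot t)))))}.
((r \land p) \land (p \leftrightarrow (((r \lor q) \land t) \lor (\lnot q \lor (\lnot p \land \lnot t))))): α-rule — add (r \land p), (p \leftrightarrow (((r \lor q) \land t) \lor (\lnot q \lor (\lnot p \land \lnot t)))).
(r \land p): α-rule — add r, p.
(p \leftrightarrow (((r \lor q) \land t) \lor (\lnot q \lor (\lnot p \land \lnot t)))): β-rule — branch into p, (((r \lor q) \land t) \lor (\lnot q \lor (\lnot p \land \lnot t)))  //  \lnot p, \lnot (((r \lor q) \land t) \lor (\lnot q \lor (\lnot p \land \lnot t))).
  branch 1 (add p, (((r \lor q) \land t) \lor (\lnot q \lor (\lnot p \land \lnot t)))):
    (((r \lor q) \land t) \lor (\lnot q \lor (\lnot p \land \lnot t))): β-rule — branch into ((r \lor q) \land t)  //  (\lnot q \lor (\lnot p \land \lnot t)).
      branch 1.1 (add ((r \lor q) \land t)):
        ((r \lor q) \land t): α-rule — add (r \lor q), t.
        (r \lor q): β-rule — branch into r  //  q.
          branch 1.1.1 (add r):
            ○ open, literals {p=true, r=true, t=true}.
          branch 1.1.2 (add q):
            ○ open, literals {p=true, q=true, r=true, t=true}.
      branch 1.2 (add (\lnot q \lor (\lnot p \land \lnot t))):
        (\lnot q \lor (\lnot p \land \lnot t)): β-rule — branch into \lnot q  //  (\lnot p \land \lnot t).
          branch 1.2.1 (add \lnot q):
            ○ open, literals {p=true, q=false, r=true}.
          branch 1.2.2 (add (\lnot p \land \lnot t)):
            (\lnot p \land \lnot t): α-rule — add \lnot p, \lnot t.
            × closes — contains both p and \lnot p.
  branch 2 (add \lnot p, \lnot (((r \lor q) \land t) \lor (\lnot q \lor (\lnot p \land \lnot t)))):
    × closes — contains both p and \lnot p.
2 branches closed, 3 open.
Each open branch fixes some atoms; the unmentioned ones are free. Counting distinct full assignments: branch {p=true, r=true, t=true} (s, q) contributes 4 new; branch {p=true, q=true, r=true, t=true} (s) contributes 0 new; branch {p=true, q=false, r=true} (t, s) contributes 2 new. Total: 6.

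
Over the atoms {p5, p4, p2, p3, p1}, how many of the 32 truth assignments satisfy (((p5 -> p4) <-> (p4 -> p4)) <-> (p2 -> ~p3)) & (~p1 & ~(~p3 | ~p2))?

Initial set: {((((p5 -> p4) <-> (p4 -> p4)) <-> (p2 -> ~p3)) & (~p1 & ~(~p3 | ~p2)))}.
((((p5 -> p4) <-> (p4 -> p4)) <-> (p2 -> ~p3)) & (~p1 & ~(~p3 | ~p2))): α-rule — add (((p5 -> p4) <-> (p4 -> p4)) <-> (p2 -> ~p3)), (~p1 & ~(~p3 | ~p2)).
(~p1 & ~(~p3 | ~p2)): α-rule — add ~p1, ~(~p3 | ~p2).
~(~p3 | ~p2): α-rule — add ~~p3, ~~p2.
(((p5 -> p4) <-> (p4 -> p4)) <-> (p2 -> ~p3)): β-rule — branch into ((p5 -> p4) <-> (p4 -> p4)), (p2 -> ~p3)  //  ~((p5 -> p4) <-> (p4 -> p4)), ~(p2 -> ~p3).
  branch 1 (add ((p5 -> p4) <-> (p4 -> p4)), (p2 -> ~p3)):
    ((p5 -> p4) <-> (p4 -> p4)): β-rule — branch into (p5 -> p4), (p4 -> p4)  //  ~(p5 -> p4), ~(p4 -> p4).
      branch 1.1 (add (p5 -> p4), (p4 -> p4)):
        (p2 -> ~p3): β-rule — branch into ~p2  //  ~p3.
          branch 1.1.1 (add ~p2):
            × closes — contains both p2 and ~p2.
          branch 1.1.2 (add ~p3):
            × closes — contains both p3 and ~p3.
      branch 1.2 (add ~(p5 -> p4), ~(p4 -> p4)):
        ~(p5 -> p4): α-rule — add p5, ~p4.
        ~(p4 -> p4): α-rule — add p4, ~p4.
        × closes — contains both p4 and ~p4.
  branch 2 (add ~((p5 -> p4) <-> (p4 -> p4)), ~(p2 -> ~p3)):
    ~(p2 -> ~p3): α-rule — add p2, ~~p3.
    ~((p5 -> p4) <-> (p4 -> p4)): β-rule — branch into (p5 -> p4), ~(p4 -> p4)  //  ~(p5 -> p4), (p4 -> p4).
      branch 2.1 (add (p5 -> p4), ~(p4 -> p4)):
        ~(p4 -> p4): α-rule — add p4, ~p4.
        × closes — contains both p4 and ~p4.
      branch 2.2 (add ~(p5 -> p4), (p4 -> p4)):
        ~(p5 -> p4): α-rule — add p5, ~p4.
        (p4 -> p4): β-rule — branch into ~p4  //  p4.
          branch 2.2.1 (add ~p4):
            ○ open, literals {p1=0, p2=1, p3=1, p4=0, p5=1}.
          branch 2.2.2 (add p4):
            × closes — contains both p4 and ~p4.
5 branches closed, 1 open.
Each open branch fixes some atoms; the unmentioned ones are free. Counting distinct full assignments: branch {p1=0, p2=1, p3=1, p4=0, p5=1} (none free) contributes 1 new. Total: 1.

1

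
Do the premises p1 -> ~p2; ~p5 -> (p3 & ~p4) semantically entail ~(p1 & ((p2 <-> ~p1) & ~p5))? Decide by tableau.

No

Initial set: {(p1 -> ~p2); (~p5 -> (p3 & ~p4)); ~~(p1 & ((p2 <-> ~p1) & ~p5))}.
~~(p1 & ((p2 <-> ~p1) & ~p5)): α-rule — add p1, ((p2 <-> ~p1) & ~p5).
((p2 <-> ~p1) & ~p5): α-rule — add (p2 <-> ~p1), ~p5.
(p1 -> ~p2): β-rule — branch into ~p1  //  ~p2.
  branch 1 (add ~p1):
    × closes — contains both p1 and ~p1.
  branch 2 (add ~p2):
    (~p5 -> (p3 & ~p4)): β-rule — branch into ~~p5  //  (p3 & ~p4).
      branch 2.1 (add ~~p5):
        × closes — contains both p5 and ~p5.
      branch 2.2 (add (p3 & ~p4)):
        (p3 & ~p4): α-rule — add p3, ~p4.
        (p2 <-> ~p1): β-rule — branch into p2, ~p1  //  ~p2, ~~p1.
          branch 2.2.1 (add p2, ~p1):
            × closes — contains both p2 and ~p2.
          branch 2.2.2 (add ~p2, ~~p1):
            ○ open, literals {p1=true, p2=false, p3=true, p4=false, p5=false}.
3 branches closed, 1 open.
An open branch gives a countermodel: p1=true, p2=false, p3=true, p4=false, p5=false (unmentioned atoms arbitrary); the premises hold there but the conclusion fails.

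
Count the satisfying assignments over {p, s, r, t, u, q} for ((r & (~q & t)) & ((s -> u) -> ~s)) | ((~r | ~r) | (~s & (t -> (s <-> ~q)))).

Initial set: {T (((r & (~q & t)) & ((s -> u) -> ~s)) | ((~r | ~r) | (~s & (t -> (s <-> ~q)))))}.
T (((r & (~q & t)) & ((s -> u) -> ~s)) | ((~r | ~r) | (~s & (t -> (s <-> ~q))))): β-rule — branch into T ((r & (~q & t)) & ((s -> u) -> ~s))  //  T ((~r | ~r) | (~s & (t -> (s <-> ~q)))).
  branch 1 (add T ((r & (~q & t)) & ((s -> u) -> ~s))):
    T ((r & (~q & t)) & ((s -> u) -> ~s)): α-rule — add T (r & (~q & t)), T ((s -> u) -> ~s).
    T (r & (~q & t)): α-rule — add T r, T (~q & t).
    T (~q & t): α-rule — add T ~q, T t.
    T ((s -> u) -> ~s): β-rule — branch into F (s -> u)  //  T ~s.
      branch 1.1 (add F (s -> u)):
        F (s -> u): α-rule — add T s, F u.
        ○ open, literals {q=false, r=true, s=true, t=true, u=false}.
      branch 1.2 (add T ~s):
        ○ open, literals {q=false, r=true, s=false, t=true}.
  branch 2 (add T ((~r | ~r) | (~s & (t -> (s <-> ~q))))):
    T ((~r | ~r) | (~s & (t -> (s <-> ~q)))): β-rule — branch into T (~r | ~r)  //  T (~s & (t -> (s <-> ~q))).
      branch 2.1 (add T (~r | ~r)):
        T (~r | ~r): β-rule — branch into T ~r  //  T ~r.
          branch 2.1.1 (add T ~r):
            ○ open, literals {r=false}.
          branch 2.1.2 (add T ~r):
            ○ open, literals {r=false}.
      branch 2.2 (add T (~s & (t -> (s <-> ~q)))):
        T (~s & (t -> (s <-> ~q))): α-rule — add T ~s, T (t -> (s <-> ~q)).
        T (t -> (s <-> ~q)): β-rule — branch into F t  //  T (s <-> ~q).
          branch 2.2.1 (add F t):
            ○ open, literals {s=false, t=false}.
          branch 2.2.2 (add T (s <-> ~q)):
            T (s <-> ~q): β-rule — branch into T s, T ~q  //  F s, F ~q.
              branch 2.2.2.1 (add T s, T ~q):
                × closes — contains both s and ~s.
              branch 2.2.2.2 (add F s, F ~q):
                ○ open, literals {q=true, s=false}.
1 branch closed, 6 open.
Each open branch fixes some atoms; the unmentioned ones are free. Counting distinct full assignments: branch {q=false, r=true, s=true, t=true, u=false} (p) contributes 2 new; branch {q=false, r=true, s=false, t=true} (p, u) contributes 4 new; branch {r=false} (p, s, t, u, q) contributes 32 new; branch {r=false} (p, s, t, u, q) contributes 0 new; branch {s=false, t=false} (p, r, u, q) contributes 8 new; branch {q=true, s=false} (p, r, t, u) contributes 4 new. Total: 50.

50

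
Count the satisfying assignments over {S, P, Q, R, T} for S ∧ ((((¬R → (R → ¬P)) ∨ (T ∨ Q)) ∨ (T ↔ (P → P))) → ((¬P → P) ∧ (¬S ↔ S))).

0

Initial set: {T (S ∧ ((((¬R → (R → ¬P)) ∨ (T ∨ Q)) ∨ (T ↔ (P → P))) → ((¬P → P) ∧ (¬S ↔ S))))}.
T (S ∧ ((((¬R → (R → ¬P)) ∨ (T ∨ Q)) ∨ (T ↔ (P → P))) → ((¬P → P) ∧ (¬S ↔ S)))): α-rule — add T S, T ((((¬R → (R → ¬P)) ∨ (T ∨ Q)) ∨ (T ↔ (P → P))) → ((¬P → P) ∧ (¬S ↔ S))).
T ((((¬R → (R → ¬P)) ∨ (T ∨ Q)) ∨ (T ↔ (P → P))) → ((¬P → P) ∧ (¬S ↔ S))): β-rule — branch into F (((¬R → (R → ¬P)) ∨ (T ∨ Q)) ∨ (T ↔ (P → P)))  //  T ((¬P → P) ∧ (¬S ↔ S)).
  branch 1 (add F (((¬R → (R → ¬P)) ∨ (T ∨ Q)) ∨ (T ↔ (P → P)))):
    F (((¬R → (R → ¬P)) ∨ (T ∨ Q)) ∨ (T ↔ (P → P))): α-rule — add F ((¬R → (R → ¬P)) ∨ (T ∨ Q)), F (T ↔ (P → P)).
    F ((¬R → (R → ¬P)) ∨ (T ∨ Q)): α-rule — add F (¬R → (R → ¬P)), F (T ∨ Q).
    F (¬R → (R → ¬P)): α-rule — add T ¬R, F (R → ¬P).
    F (T ∨ Q): α-rule — add F T, F Q.
    F (R → ¬P): α-rule — add T R, F ¬P.
    × closes — contains both R and ¬R.
  branch 2 (add T ((¬P → P) ∧ (¬S ↔ S))):
    T ((¬P → P) ∧ (¬S ↔ S)): α-rule — add T (¬P → P), T (¬S ↔ S).
    T (¬P → P): β-rule — branch into F ¬P  //  T P.
      branch 2.1 (add F ¬P):
        T (¬S ↔ S): β-rule — branch into T ¬S, T S  //  F ¬S, F S.
          branch 2.1.1 (add T ¬S, T S):
            × closes — contains both S and ¬S.
          branch 2.1.2 (add F ¬S, F S):
            × closes — contains both S and ¬S.
      branch 2.2 (add T P):
        T (¬S ↔ S): β-rule — branch into T ¬S, T S  //  F ¬S, F S.
          branch 2.2.1 (add T ¬S, T S):
            × closes — contains both S and ¬S.
          branch 2.2.2 (add F ¬S, F S):
            × closes — contains both S and ¬S.
All 5 branches close.
No open branches: the formula has 0 satisfying assignments.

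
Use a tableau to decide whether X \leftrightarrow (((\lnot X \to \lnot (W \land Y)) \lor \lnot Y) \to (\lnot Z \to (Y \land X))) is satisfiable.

Satisfiable

Initial set: {(X \leftrightarrow (((\lnot X \to \lnot (W \land Y)) \lor \lnot Y) \to (\lnot Z \to (Y \land X))))}.
(X \leftrightarrow (((\lnot X \to \lnot (W \land Y)) \lor \lnot Y) \to (\lnot Z \to (Y \land X)))): β-rule — branch into X, (((\lnot X \to \lnot (W \land Y)) \lor \lnot Y) \to (\lnot Z \to (Y \land X)))  //  \lnot X, \lnot (((\lnot X \to \lnot (W \land Y)) \lor \lnot Y) \to (\lnot Z \to (Y \land X))).
  branch 1 (add X, (((\lnot X \to \lnot (W \land Y)) \lor \lnot Y) \to (\lnot Z \to (Y \land X)))):
    (((\lnot X \to \lnot (W \land Y)) \lor \lnot Y) \to (\lnot Z \to (Y \land X))): β-rule — branch into \lnot ((\lnot X \to \lnot (W \land Y)) \lor \lnot Y)  //  (\lnot Z \to (Y \land X)).
      branch 1.1 (add \lnot ((\lnot X \to \lnot (W \land Y)) \lor \lnot Y)):
        \lnot ((\lnot X \to \lnot (W \land Y)) \lor \lnot Y): α-rule — add \lnot (\lnot X \to \lnot (W \land Y)), \lnot \lnot Y.
        \lnot (\lnot X \to \lnot (W \land Y)): α-rule — add \lnot X, \lnot \lnot (W \land Y).
        × closes — contains both X and \lnot X.
      branch 1.2 (add (\lnot Z \to (Y \land X))):
        (\lnot Z \to (Y \land X)): β-rule — branch into \lnot \lnot Z  //  (Y \land X).
          branch 1.2.1 (add \lnot \lnot Z):
            ○ open, literals {X=1, Z=1}.
          branch 1.2.2 (add (Y \land X)):
            (Y \land X): α-rule — add Y, X.
            ○ open, literals {X=1, Y=1}.
  branch 2 (add \lnot X, \lnot (((\lnot X \to \lnot (W \land Y)) \lor \lnot Y) \to (\lnot Z \to (Y \land X)))):
    \lnot (((\lnot X \to \lnot (W \land Y)) \lor \lnot Y) \to (\lnot Z \to (Y \land X))): α-rule — add ((\lnot X \to \lnot (W \land Y)) \lor \lnot Y), \lnot (\lnot Z \to (Y \land X)).
    \lnot (\lnot Z \to (Y \land X)): α-rule — add \lnot Z, \lnot (Y \land X).
    ((\lnot X \to \lnot (W \land Y)) \lor \lnot Y): β-rule — branch into (\lnot X \to \lnot (W \land Y))  //  \lnot Y.
      branch 2.1 (add (\lnot X \to \lnot (W \land Y))):
        \lnot (Y \land X): β-rule — branch into \lnot Y  //  \lnot X.
          branch 2.1.1 (add \lnot Y):
            (\lnot X \to \lnot (W \land Y)): β-rule — branch into \lnot \lnot X  //  \lnot (W \land Y).
              branch 2.1.1.1 (add \lnot \lnot X):
                × closes — contains both X and \lnot X.
              branch 2.1.1.2 (add \lnot (W \land Y)):
                \lnot (W \land Y): β-rule — branch into \lnot W  //  \lnot Y.
                  branch 2.1.1.2.1 (add \lnot W):
                    ○ open, literals {W=0, X=0, Y=0, Z=0}.
                  branch 2.1.1.2.2 (add \lnot Y):
                    ○ open, literals {X=0, Y=0, Z=0}.
          branch 2.1.2 (add \lnot X):
            (\lnot X \to \lnot (W \land Y)): β-rule — branch into \lnot \lnot X  //  \lnot (W \land Y).
              branch 2.1.2.1 (add \lnot \lnot X):
                × closes — contains both X and \lnot X.
              branch 2.1.2.2 (add \lnot (W \land Y)):
                \lnot (W \land Y): β-rule — branch into \lnot W  //  \lnot Y.
                  branch 2.1.2.2.1 (add \lnot W):
                    ○ open, literals {W=0, X=0, Z=0}.
                  branch 2.1.2.2.2 (add \lnot Y):
                    ○ open, literals {X=0, Y=0, Z=0}.
      branch 2.2 (add \lnot Y):
        \lnot (Y \land X): β-rule — branch into \lnot Y  //  \lnot X.
          branch 2.2.1 (add \lnot Y):
            ○ open, literals {X=0, Y=0, Z=0}.
          branch 2.2.2 (add \lnot X):
            ○ open, literals {X=0, Y=0, Z=0}.
3 branches closed, 8 open.
An open branch gives a satisfying assignment: X=1, Z=1.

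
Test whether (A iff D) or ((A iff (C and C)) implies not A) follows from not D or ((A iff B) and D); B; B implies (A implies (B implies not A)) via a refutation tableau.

Yes

Initial set: {T (not D or ((A iff B) and D)); T B; T (B implies (A implies (B implies not A))); F ((A iff D) or ((A iff (C and C)) implies not A))}.
F ((A iff D) or ((A iff (C and C)) implies not A)): α-rule — add F (A iff D), F ((A iff (C and C)) implies not A).
F ((A iff (C and C)) implies not A): α-rule — add T (A iff (C and C)), F not A.
T (not D or ((A iff B) and D)): β-rule — branch into T not D  //  T ((A iff B) and D).
  branch 1 (add T not D):
    T (B implies (A implies (B implies not A))): β-rule — branch into F B  //  T (A implies (B implies not A)).
      branch 1.1 (add F B):
        × closes — contains both B and not B.
      branch 1.2 (add T (A implies (B implies not A))):
        F (A iff D): β-rule — branch into T A, F D  //  F A, T D.
          branch 1.2.1 (add T A, F D):
            T (A iff (C and C)): β-rule — branch into T A, T (C and C)  //  F A, F (C and C).
              branch 1.2.1.1 (add T A, T (C and C)):
                T (C and C): α-rule — add T C, T C.
                T (A implies (B implies not A)): β-rule — branch into F A  //  T (B implies not A).
                  branch 1.2.1.1.1 (add F A):
                    × closes — contains both A and not A.
                  branch 1.2.1.1.2 (add T (B implies not A)):
                    T (B implies not A): β-rule — branch into F B  //  T not A.
                      branch 1.2.1.1.2.1 (add F B):
                        × closes — contains both B and not B.
                      branch 1.2.1.1.2.2 (add T not A):
                        × closes — contains both A and not A.
              branch 1.2.1.2 (add F A, F (C and C)):
                × closes — contains both A and not A.
          branch 1.2.2 (add F A, T D):
            × closes — contains both A and not A.
  branch 2 (add T ((A iff B) and D)):
    T ((A iff B) and D): α-rule — add T (A iff B), T D.
    T (B implies (A implies (B implies not A))): β-rule — branch into F B  //  T (A implies (B implies not A)).
      branch 2.1 (add F B):
        × closes — contains both B and not B.
      branch 2.2 (add T (A implies (B implies not A))):
        F (A iff D): β-rule — branch into T A, F D  //  F A, T D.
          branch 2.2.1 (add T A, F D):
            × closes — contains both D and not D.
          branch 2.2.2 (add F A, T D):
            × closes — contains both A and not A.
All 9 branches close.
Every branch closed, so the premises entail the conclusion.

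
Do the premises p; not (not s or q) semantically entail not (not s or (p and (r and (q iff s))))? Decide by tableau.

Initial set: {T p; T not (not s or q); F not (not s or (p and (r and (q iff s))))}.
T not (not s or q): α-rule — add F not s, F q.
F not (not s or (p and (r and (q iff s)))): β-rule — branch into T not s  //  T (p and (r and (q iff s))).
  branch 1 (add T not s):
    × closes — contains both s and not s.
  branch 2 (add T (p and (r and (q iff s)))):
    T (p and (r and (q iff s))): α-rule — add T p, T (r and (q iff s)).
    T (r and (q iff s)): α-rule — add T r, T (q iff s).
    T (q iff s): β-rule — branch into T q, T s  //  F q, F s.
      branch 2.1 (add T q, T s):
        × closes — contains both q and not q.
      branch 2.2 (add F q, F s):
        × closes — contains both s and not s.
All 3 branches close.
Every branch closed, so the premises entail the conclusion.

Yes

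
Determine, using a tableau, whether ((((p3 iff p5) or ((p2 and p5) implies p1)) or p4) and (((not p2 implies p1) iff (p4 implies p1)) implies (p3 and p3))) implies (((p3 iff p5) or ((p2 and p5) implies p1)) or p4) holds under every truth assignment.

Assume the negation and expand:
Initial set: {F (((((p3 iff p5) or ((p2 and p5) implies p1)) or p4) and (((not p2 implies p1) iff (p4 implies p1)) implies (p3 and p3))) implies (((p3 iff p5) or ((p2 and p5) implies p1)) or p4))}.
F (((((p3 iff p5) or ((p2 and p5) implies p1)) or p4) and (((not p2 implies p1) iff (p4 implies p1)) implies (p3 and p3))) implies (((p3 iff p5) or ((p2 and p5) implies p1)) or p4)): α-rule — add T ((((p3 iff p5) or ((p2 and p5) implies p1)) or p4) and (((not p2 implies p1) iff (p4 implies p1)) implies (p3 and p3))), F (((p3 iff p5) or ((p2 and p5) implies p1)) or p4).
T ((((p3 iff p5) or ((p2 and p5) implies p1)) or p4) and (((not p2 implies p1) iff (p4 implies p1)) implies (p3 and p3))): α-rule — add T (((p3 iff p5) or ((p2 and p5) implies p1)) or p4), T (((not p2 implies p1) iff (p4 implies p1)) implies (p3 and p3)).
F (((p3 iff p5) or ((p2 and p5) implies p1)) or p4): α-rule — add F ((p3 iff p5) or ((p2 and p5) implies p1)), F p4.
F ((p3 iff p5) or ((p2 and p5) implies p1)): α-rule — add F (p3 iff p5), F ((p2 and p5) implies p1).
F ((p2 and p5) implies p1): α-rule — add T (p2 and p5), F p1.
T (p2 and p5): α-rule — add T p2, T p5.
T (((p3 iff p5) or ((p2 and p5) implies p1)) or p4): β-rule — branch into T ((p3 iff p5) or ((p2 and p5) implies p1))  //  T p4.
  branch 1 (add T ((p3 iff p5) or ((p2 and p5) implies p1))):
    T (((not p2 implies p1) iff (p4 implies p1)) implies (p3 and p3)): β-rule — branch into F ((not p2 implies p1) iff (p4 implies p1))  //  T (p3 and p3).
      branch 1.1 (add F ((not p2 implies p1) iff (p4 implies p1))):
        F (p3 iff p5): β-rule — branch into T p3, F p5  //  F p3, T p5.
          branch 1.1.1 (add T p3, F p5):
            × closes — contains both p5 and not p5.
          branch 1.1.2 (add F p3, T p5):
            T ((p3 iff p5) or ((p2 and p5) implies p1)): β-rule — branch into T (p3 iff p5)  //  T ((p2 and p5) implies p1).
              branch 1.1.2.1 (add T (p3 iff p5)):
                F ((not p2 implies p1) iff (p4 implies p1)): β-rule — branch into T (not p2 implies p1), F (p4 implies p1)  //  F (not p2 implies p1), T (p4 implies p1).
                  branch 1.1.2.1.1 (add T (not p2 implies p1), F (p4 implies p1)):
                    F (p4 implies p1): α-rule — add T p4, F p1.
                    × closes — contains both p4 and not p4.
                  branch 1.1.2.1.2 (add F (not p2 implies p1), T (p4 implies p1)):
                    F (not p2 implies p1): α-rule — add T not p2, F p1.
                    × closes — contains both p2 and not p2.
              branch 1.1.2.2 (add T ((p2 and p5) implies p1)):
                F ((not p2 implies p1) iff (p4 implies p1)): β-rule — branch into T (not p2 implies p1), F (p4 implies p1)  //  F (not p2 implies p1), T (p4 implies p1).
                  branch 1.1.2.2.1 (add T (not p2 implies p1), F (p4 implies p1)):
                    F (p4 implies p1): α-rule — add T p4, F p1.
                    × closes — contains both p4 and not p4.
                  branch 1.1.2.2.2 (add F (not p2 implies p1), T (p4 implies p1)):
                    F (not p2 implies p1): α-rule — add T not p2, F p1.
                    × closes — contains both p2 and not p2.
      branch 1.2 (add T (p3 and p3)):
        T (p3 and p3): α-rule — add T p3, T p3.
        F (p3 iff p5): β-rule — branch into T p3, F p5  //  F p3, T p5.
          branch 1.2.1 (add T p3, F p5):
            × closes — contains both p5 and not p5.
          branch 1.2.2 (add F p3, T p5):
            × closes — contains both p3 and not p3.
  branch 2 (add T p4):
    × closes — contains both p4 and not p4.
All 8 branches close.
Every branch closed, so the negation is unsatisfiable and the formula is valid.

Valid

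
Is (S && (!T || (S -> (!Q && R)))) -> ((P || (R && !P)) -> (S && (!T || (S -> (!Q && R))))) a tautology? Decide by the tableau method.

Valid

Assume the negation and expand:
Initial set: {!((S && (!T || (S -> (!Q && R)))) -> ((P || (R && !P)) -> (S && (!T || (S -> (!Q && R))))))}.
!((S && (!T || (S -> (!Q && R)))) -> ((P || (R && !P)) -> (S && (!T || (S -> (!Q && R)))))): α-rule — add (S && (!T || (S -> (!Q && R)))), !((P || (R && !P)) -> (S && (!T || (S -> (!Q && R))))).
(S && (!T || (S -> (!Q && R)))): α-rule — add S, (!T || (S -> (!Q && R))).
!((P || (R && !P)) -> (S && (!T || (S -> (!Q && R))))): α-rule — add (P || (R && !P)), !(S && (!T || (S -> (!Q && R)))).
(!T || (S -> (!Q && R))): β-rule — branch into !T  //  (S -> (!Q && R)).
  branch 1 (add !T):
    (P || (R && !P)): β-rule — branch into P  //  (R && !P).
      branch 1.1 (add P):
        !(S && (!T || (S -> (!Q && R)))): β-rule — branch into !S  //  !(!T || (S -> (!Q && R))).
          branch 1.1.1 (add !S):
            × closes — contains both S and !S.
          branch 1.1.2 (add !(!T || (S -> (!Q && R)))):
            !(!T || (S -> (!Q && R))): α-rule — add !!T, !(S -> (!Q && R)).
            × closes — contains both T and !T.
      branch 1.2 (add (R && !P)):
        (R && !P): α-rule — add R, !P.
        !(S && (!T || (S -> (!Q && R)))): β-rule — branch into !S  //  !(!T || (S -> (!Q && R))).
          branch 1.2.1 (add !S):
            × closes — contains both S and !S.
          branch 1.2.2 (add !(!T || (S -> (!Q && R)))):
            !(!T || (S -> (!Q && R))): α-rule — add !!T, !(S -> (!Q && R)).
            × closes — contains both T and !T.
  branch 2 (add (S -> (!Q && R))):
    (P || (R && !P)): β-rule — branch into P  //  (R && !P).
      branch 2.1 (add P):
        !(S && (!T || (S -> (!Q && R)))): β-rule — branch into !S  //  !(!T || (S -> (!Q && R))).
          branch 2.1.1 (add !S):
            × closes — contains both S and !S.
          branch 2.1.2 (add !(!T || (S -> (!Q && R)))):
            !(!T || (S -> (!Q && R))): α-rule — add !!T, !(S -> (!Q && R)).
            !(S -> (!Q && R)): α-rule — add S, !(!Q && R).
            (S -> (!Q && R)): β-rule — branch into !S  //  (!Q && R).
              branch 2.1.2.1 (add !S):
                × closes — contains both S and !S.
              branch 2.1.2.2 (add (!Q && R)):
                (!Q && R): α-rule — add !Q, R.
                !(!Q && R): β-rule — branch into !!Q  //  !R.
                  branch 2.1.2.2.1 (add !!Q):
                    × closes — contains both Q and !Q.
                  branch 2.1.2.2.2 (add !R):
                    × closes — contains both R and !R.
      branch 2.2 (add (R && !P)):
        (R && !P): α-rule — add R, !P.
        !(S && (!T || (S -> (!Q && R)))): β-rule — branch into !S  //  !(!T || (S -> (!Q && R))).
          branch 2.2.1 (add !S):
            × closes — contains both S and !S.
          branch 2.2.2 (add !(!T || (S -> (!Q && R)))):
            !(!T || (S -> (!Q && R))): α-rule — add !!T, !(S -> (!Q && R)).
            !(S -> (!Q && R)): α-rule — add S, !(!Q && R).
            (S -> (!Q && R)): β-rule — branch into !S  //  (!Q && R).
              branch 2.2.2.1 (add !S):
                × closes — contains both S and !S.
              branch 2.2.2.2 (add (!Q && R)):
                (!Q && R): α-rule — add !Q, R.
                !(!Q && R): β-rule — branch into !!Q  //  !R.
                  branch 2.2.2.2.1 (add !!Q):
                    × closes — contains both Q and !Q.
                  branch 2.2.2.2.2 (add !R):
                    × closes — contains both R and !R.
All 12 branches close.
Every branch closed, so the negation is unsatisfiable and the formula is valid.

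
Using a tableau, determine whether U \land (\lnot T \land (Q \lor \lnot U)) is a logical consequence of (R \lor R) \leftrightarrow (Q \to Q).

Initial set: {((R \lor R) \leftrightarrow (Q \to Q)); \lnot (U \land (\lnot T \land (Q \lor \lnot U)))}.
((R \lor R) \leftrightarrow (Q \to Q)): β-rule — branch into (R \lor R), (Q \to Q)  //  \lnot (R \lor R), \lnot (Q \to Q).
  branch 1 (add (R \lor R), (Q \to Q)):
    \lnot (U \land (\lnot T \land (Q \lor \lnot U))): β-rule — branch into \lnot U  //  \lnot (\lnot T \land (Q \lor \lnot U)).
      branch 1.1 (add \lnot U):
        (R \lor R): β-rule — branch into R  //  R.
          branch 1.1.1 (add R):
            (Q \to Q): β-rule — branch into \lnot Q  //  Q.
              branch 1.1.1.1 (add \lnot Q):
                ○ open, literals {Q=0, R=1, U=0}.
              branch 1.1.1.2 (add Q):
                ○ open, literals {Q=1, R=1, U=0}.
          branch 1.1.2 (add R):
            (Q \to Q): β-rule — branch into \lnot Q  //  Q.
              branch 1.1.2.1 (add \lnot Q):
                ○ open, literals {Q=0, R=1, U=0}.
              branch 1.1.2.2 (add Q):
                ○ open, literals {Q=1, R=1, U=0}.
      branch 1.2 (add \lnot (\lnot T \land (Q \lor \lnot U))):
        (R \lor R): β-rule — branch into R  //  R.
          branch 1.2.1 (add R):
            (Q \to Q): β-rule — branch into \lnot Q  //  Q.
              branch 1.2.1.1 (add \lnot Q):
                \lnot (\lnot T \land (Q \lor \lnot U)): β-rule — branch into \lnot \lnot T  //  \lnot (Q \lor \lnot U).
                  branch 1.2.1.1.1 (add \lnot \lnot T):
                    ○ open, literals {Q=0, R=1, T=1}.
                  branch 1.2.1.1.2 (add \lnot (Q \lor \lnot U)):
                    \lnot (Q \lor \lnot U): α-rule — add \lnot Q, \lnot \lnot U.
                    ○ open, literals {Q=0, R=1, U=1}.
              branch 1.2.1.2 (add Q):
                \lnot (\lnot T \land (Q \lor \lnot U)): β-rule — branch into \lnot \lnot T  //  \lnot (Q \lor \lnot U).
                  branch 1.2.1.2.1 (add \lnot \lnot T):
                    ○ open, literals {Q=1, R=1, T=1}.
                  branch 1.2.1.2.2 (add \lnot (Q \lor \lnot U)):
                    \lnot (Q \lor \lnot U): α-rule — add \lnot Q, \lnot \lnot U.
                    × closes — contains both Q and \lnot Q.
          branch 1.2.2 (add R):
            (Q \to Q): β-rule — branch into \lnot Q  //  Q.
              branch 1.2.2.1 (add \lnot Q):
                \lnot (\lnot T \land (Q \lor \lnot U)): β-rule — branch into \lnot \lnot T  //  \lnot (Q \lor \lnot U).
                  branch 1.2.2.1.1 (add \lnot \lnot T):
                    ○ open, literals {Q=0, R=1, T=1}.
                  branch 1.2.2.1.2 (add \lnot (Q \lor \lnot U)):
                    \lnot (Q \lor \lnot U): α-rule — add \lnot Q, \lnot \lnot U.
                    ○ open, literals {Q=0, R=1, U=1}.
              branch 1.2.2.2 (add Q):
                \lnot (\lnot T \land (Q \lor \lnot U)): β-rule — branch into \lnot \lnot T  //  \lnot (Q \lor \lnot U).
                  branch 1.2.2.2.1 (add \lnot \lnot T):
                    ○ open, literals {Q=1, R=1, T=1}.
                  branch 1.2.2.2.2 (add \lnot (Q \lor \lnot U)):
                    \lnot (Q \lor \lnot U): α-rule — add \lnot Q, \lnot \lnot U.
                    × closes — contains both Q and \lnot Q.
  branch 2 (add \lnot (R \lor R), \lnot (Q \to Q)):
    \lnot (R \lor R): α-rule — add \lnot R, \lnot R.
    \lnot (Q \to Q): α-rule — add Q, \lnot Q.
    × closes — contains both Q and \lnot Q.
3 branches closed, 10 open.
An open branch gives a countermodel: Q=0, R=1, U=0 (unmentioned atoms arbitrary); the premises hold there but the conclusion fails.

No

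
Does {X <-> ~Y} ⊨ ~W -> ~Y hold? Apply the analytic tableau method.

No

Initial set: {(X <-> ~Y); ~(~W -> ~Y)}.
~(~W -> ~Y): α-rule — add ~W, ~~Y.
(X <-> ~Y): β-rule — branch into X, ~Y  //  ~X, ~~Y.
  branch 1 (add X, ~Y):
    × closes — contains both Y and ~Y.
  branch 2 (add ~X, ~~Y):
    ○ open, literals {W=false, X=false, Y=true}.
1 branch closed, 1 open.
An open branch gives a countermodel: W=false, X=false, Y=true (unmentioned atoms arbitrary); the premises hold there but the conclusion fails.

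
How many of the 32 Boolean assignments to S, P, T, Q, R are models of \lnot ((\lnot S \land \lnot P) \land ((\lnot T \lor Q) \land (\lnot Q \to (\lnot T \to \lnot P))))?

Initial set: {\lnot ((\lnot S \land \lnot P) \land ((\lnot T \lor Q) \land (\lnot Q \to (\lnot T \to \lnot P))))}.
\lnot ((\lnot S \land \lnot P) \land ((\lnot T \lor Q) \land (\lnot Q \to (\lnot T \to \lnot P)))): β-rule — branch into \lnot (\lnot S \land \lnot P)  //  \lnot ((\lnot T \lor Q) \land (\lnot Q \to (\lnot T \to \lnot P))).
  branch 1 (add \lnot (\lnot S \land \lnot P)):
    \lnot (\lnot S \land \lnot P): β-rule — branch into \lnot \lnot S  //  \lnot \lnot P.
      branch 1.1 (add \lnot \lnot S):
        ○ open, literals {S=true}.
      branch 1.2 (add \lnot \lnot P):
        ○ open, literals {P=true}.
  branch 2 (add \lnot ((\lnot T \lor Q) \land (\lnot Q \to (\lnot T \to \lnot P)))):
    \lnot ((\lnot T \lor Q) \land (\lnot Q \to (\lnot T \to \lnot P))): β-rule — branch into \lnot (\lnot T \lor Q)  //  \lnot (\lnot Q \to (\lnot T \to \lnot P)).
      branch 2.1 (add \lnot (\lnot T \lor Q)):
        \lnot (\lnot T \lor Q): α-rule — add \lnot \lnot T, \lnot Q.
        ○ open, literals {Q=false, T=true}.
      branch 2.2 (add \lnot (\lnot Q \to (\lnot T \to \lnot P))):
        \lnot (\lnot Q \to (\lnot T \to \lnot P)): α-rule — add \lnot Q, \lnot (\lnot T \to \lnot P).
        \lnot (\lnot T \to \lnot P): α-rule — add \lnot T, \lnot \lnot P.
        ○ open, literals {P=true, Q=false, T=false}.
0 branches closed, 4 open.
Each open branch fixes some atoms; the unmentioned ones are free. Counting distinct full assignments: branch {S=true} (P, T, Q, R) contributes 16 new; branch {P=true} (S, T, Q, R) contributes 8 new; branch {Q=false, T=true} (S, P, R) contributes 2 new; branch {P=true, Q=false, T=false} (S, R) contributes 0 new. Total: 26.

26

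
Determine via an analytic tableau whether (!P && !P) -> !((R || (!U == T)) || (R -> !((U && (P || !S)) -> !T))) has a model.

Satisfiable

Initial set: {((!P && !P) -> !((R || (!U == T)) || (R -> !((U && (P || !S)) -> !T))))}.
((!P && !P) -> !((R || (!U == T)) || (R -> !((U && (P || !S)) -> !T)))): β-rule — branch into !(!P && !P)  //  !((R || (!U == T)) || (R -> !((U && (P || !S)) -> !T))).
  branch 1 (add !(!P && !P)):
    !(!P && !P): β-rule — branch into !!P  //  !!P.
      branch 1.1 (add !!P):
        ○ open, literals {P=true}.
      branch 1.2 (add !!P):
        ○ open, literals {P=true}.
  branch 2 (add !((R || (!U == T)) || (R -> !((U && (P || !S)) -> !T)))):
    !((R || (!U == T)) || (R -> !((U && (P || !S)) -> !T))): α-rule — add !(R || (!U == T)), !(R -> !((U && (P || !S)) -> !T)).
    !(R || (!U == T)): α-rule — add !R, !(!U == T).
    !(R -> !((U && (P || !S)) -> !T)): α-rule — add R, !!((U && (P || !S)) -> !T).
    × closes — contains both R and !R.
1 branch closed, 2 open.
An open branch gives a satisfying assignment: P=true.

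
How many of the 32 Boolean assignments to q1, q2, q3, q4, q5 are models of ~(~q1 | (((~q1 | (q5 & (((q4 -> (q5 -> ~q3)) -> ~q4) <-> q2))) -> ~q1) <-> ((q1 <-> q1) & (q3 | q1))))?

4

Initial set: {~(~q1 | (((~q1 | (q5 & (((q4 -> (q5 -> ~q3)) -> ~q4) <-> q2))) -> ~q1) <-> ((q1 <-> q1) & (q3 | q1))))}.
~(~q1 | (((~q1 | (q5 & (((q4 -> (q5 -> ~q3)) -> ~q4) <-> q2))) -> ~q1) <-> ((q1 <-> q1) & (q3 | q1)))): α-rule — add ~~q1, ~(((~q1 | (q5 & (((q4 -> (q5 -> ~q3)) -> ~q4) <-> q2))) -> ~q1) <-> ((q1 <-> q1) & (q3 | q1))).
~(((~q1 | (q5 & (((q4 -> (q5 -> ~q3)) -> ~q4) <-> q2))) -> ~q1) <-> ((q1 <-> q1) & (q3 | q1))): β-rule — branch into ((~q1 | (q5 & (((q4 -> (q5 -> ~q3)) -> ~q4) <-> q2))) -> ~q1), ~((q1 <-> q1) & (q3 | q1))  //  ~((~q1 | (q5 & (((q4 -> (q5 -> ~q3)) -> ~q4) <-> q2))) -> ~q1), ((q1 <-> q1) & (q3 | q1)).
  branch 1 (add ((~q1 | (q5 & (((q4 -> (q5 -> ~q3)) -> ~q4) <-> q2))) -> ~q1), ~((q1 <-> q1) & (q3 | q1))):
    ((~q1 | (q5 & (((q4 -> (q5 -> ~q3)) -> ~q4) <-> q2))) -> ~q1): β-rule — branch into ~(~q1 | (q5 & (((q4 -> (q5 -> ~q3)) -> ~q4) <-> q2)))  //  ~q1.
      branch 1.1 (add ~(~q1 | (q5 & (((q4 -> (q5 -> ~q3)) -> ~q4) <-> q2)))):
        ~(~q1 | (q5 & (((q4 -> (q5 -> ~q3)) -> ~q4) <-> q2))): α-rule — add ~~q1, ~(q5 & (((q4 -> (q5 -> ~q3)) -> ~q4) <-> q2)).
        ~((q1 <-> q1) & (q3 | q1)): β-rule — branch into ~(q1 <-> q1)  //  ~(q3 | q1).
          branch 1.1.1 (add ~(q1 <-> q1)):
            ~(q5 & (((q4 -> (q5 -> ~q3)) -> ~q4) <-> q2)): β-rule — branch into ~q5  //  ~(((q4 -> (q5 -> ~q3)) -> ~q4) <-> q2).
              branch 1.1.1.1 (add ~q5):
                ~(q1 <-> q1): β-rule — branch into q1, ~q1  //  ~q1, q1.
                  branch 1.1.1.1.1 (add q1, ~q1):
                    × closes — contains both q1 and ~q1.
                  branch 1.1.1.1.2 (add ~q1, q1):
                    × closes — contains both q1 and ~q1.
              branch 1.1.1.2 (add ~(((q4 -> (q5 -> ~q3)) -> ~q4) <-> q2)):
                ~(q1 <-> q1): β-rule — branch into q1, ~q1  //  ~q1, q1.
                  branch 1.1.1.2.1 (add q1, ~q1):
                    × closes — contains both q1 and ~q1.
                  branch 1.1.1.2.2 (add ~q1, q1):
                    × closes — contains both q1 and ~q1.
          branch 1.1.2 (add ~(q3 | q1)):
            ~(q3 | q1): α-rule — add ~q3, ~q1.
            × closes — contains both q1 and ~q1.
      branch 1.2 (add ~q1):
        × closes — contains both q1 and ~q1.
  branch 2 (add ~((~q1 | (q5 & (((q4 -> (q5 -> ~q3)) -> ~q4) <-> q2))) -> ~q1), ((q1 <-> q1) & (q3 | q1))):
    ~((~q1 | (q5 & (((q4 -> (q5 -> ~q3)) -> ~q4) <-> q2))) -> ~q1): α-rule — add (~q1 | (q5 & (((q4 -> (q5 -> ~q3)) -> ~q4) <-> q2))), ~~q1.
    ((q1 <-> q1) & (q3 | q1)): α-rule — add (q1 <-> q1), (q3 | q1).
    (~q1 | (q5 & (((q4 -> (q5 -> ~q3)) -> ~q4) <-> q2))): β-rule — branch into ~q1  //  (q5 & (((q4 -> (q5 -> ~q3)) -> ~q4) <-> q2)).
      branch 2.1 (add ~q1):
        × closes — contains both q1 and ~q1.
      branch 2.2 (add (q5 & (((q4 -> (q5 -> ~q3)) -> ~q4) <-> q2))):
        (q5 & (((q4 -> (q5 -> ~q3)) -> ~q4) <-> q2)): α-rule — add q5, (((q4 -> (q5 -> ~q3)) -> ~q4) <-> q2).
        (q1 <-> q1): β-rule — branch into q1, q1  //  ~q1, ~q1.
          branch 2.2.1 (add q1, q1):
            (q3 | q1): β-rule — branch into q3  //  q1.
              branch 2.2.1.1 (add q3):
                (((q4 -> (q5 -> ~q3)) -> ~q4) <-> q2): β-rule — branch into ((q4 -> (q5 -> ~q3)) -> ~q4), q2  //  ~((q4 -> (q5 -> ~q3)) -> ~q4), ~q2.
                  branch 2.2.1.1.1 (add ((q4 -> (q5 -> ~q3)) -> ~q4), q2):
                    ((q4 -> (q5 -> ~q3)) -> ~q4): β-rule — branch into ~(q4 -> (q5 -> ~q3))  //  ~q4.
                      branch 2.2.1.1.1.1 (add ~(q4 -> (q5 -> ~q3))):
                        ~(q4 -> (q5 -> ~q3)): α-rule — add q4, ~(q5 -> ~q3).
                        ~(q5 -> ~q3): α-rule — add q5, ~~q3.
                        ○ open, literals {q1=1, q2=1, q3=1, q4=1, q5=1}.
                      branch 2.2.1.1.1.2 (add ~q4):
                        ○ open, literals {q1=1, q2=1, q3=1, q4=0, q5=1}.
                  branch 2.2.1.1.2 (add ~((q4 -> (q5 -> ~q3)) -> ~q4), ~q2):
                    ~((q4 -> (q5 -> ~q3)) -> ~q4): α-rule — add (q4 -> (q5 -> ~q3)), ~~q4.
                    (q4 -> (q5 -> ~q3)): β-rule — branch into ~q4  //  (q5 -> ~q3).
                      branch 2.2.1.1.2.1 (add ~q4):
                        × closes — contains both q4 and ~q4.
                      branch 2.2.1.1.2.2 (add (q5 -> ~q3)):
                        (q5 -> ~q3): β-rule — branch into ~q5  //  ~q3.
                          branch 2.2.1.1.2.2.1 (add ~q5):
                            × closes — contains both q5 and ~q5.
                          branch 2.2.1.1.2.2.2 (add ~q3):
                            × closes — contains both q3 and ~q3.
              branch 2.2.1.2 (add q1):
                (((q4 -> (q5 -> ~q3)) -> ~q4) <-> q2): β-rule — branch into ((q4 -> (q5 -> ~q3)) -> ~q4), q2  //  ~((q4 -> (q5 -> ~q3)) -> ~q4), ~q2.
                  branch 2.2.1.2.1 (add ((q4 -> (q5 -> ~q3)) -> ~q4), q2):
                    ((q4 -> (q5 -> ~q3)) -> ~q4): β-rule — branch into ~(q4 -> (q5 -> ~q3))  //  ~q4.
                      branch 2.2.1.2.1.1 (add ~(q4 -> (q5 -> ~q3))):
                        ~(q4 -> (q5 -> ~q3)): α-rule — add q4, ~(q5 -> ~q3).
                        ~(q5 -> ~q3): α-rule — add q5, ~~q3.
                        ○ open, literals {q1=1, q2=1, q3=1, q4=1, q5=1}.
                      branch 2.2.1.2.1.2 (add ~q4):
                        ○ open, literals {q1=1, q2=1, q4=0, q5=1}.
                  branch 2.2.1.2.2 (add ~((q4 -> (q5 -> ~q3)) -> ~q4), ~q2):
                    ~((q4 -> (q5 -> ~q3)) -> ~q4): α-rule — add (q4 -> (q5 -> ~q3)), ~~q4.
                    (q4 -> (q5 -> ~q3)): β-rule — branch into ~q4  //  (q5 -> ~q3).
                      branch 2.2.1.2.2.1 (add ~q4):
                        × closes — contains both q4 and ~q4.
                      branch 2.2.1.2.2.2 (add (q5 -> ~q3)):
                        (q5 -> ~q3): β-rule — branch into ~q5  //  ~q3.
                          branch 2.2.1.2.2.2.1 (add ~q5):
                            × closes — contains both q5 and ~q5.
                          branch 2.2.1.2.2.2.2 (add ~q3):
                            ○ open, literals {q1=1, q2=0, q3=0, q4=1, q5=1}.
          branch 2.2.2 (add ~q1, ~q1):
            × closes — contains both q1 and ~q1.
13 branches closed, 5 open.
Each open branch fixes some atoms; the unmentioned ones are free. Counting distinct full assignments: branch {q1=1, q2=1, q3=1, q4=1, q5=1} (none free) contributes 1 new; branch {q1=1, q2=1, q3=1, q4=0, q5=1} (none free) contributes 1 new; branch {q1=1, q2=1, q3=1, q4=1, q5=1} (none free) contributes 0 new; branch {q1=1, q2=1, q4=0, q5=1} (q3) contributes 1 new; branch {q1=1, q2=0, q3=0, q4=1, q5=1} (none free) contributes 1 new. Total: 4.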